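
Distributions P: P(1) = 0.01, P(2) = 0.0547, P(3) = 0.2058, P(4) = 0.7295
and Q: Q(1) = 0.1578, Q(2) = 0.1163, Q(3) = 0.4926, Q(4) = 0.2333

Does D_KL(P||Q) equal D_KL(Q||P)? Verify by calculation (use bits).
D_KL(P||Q) = 0.8414 bits, D_KL(Q||P) = 0.9912 bits. No — D_KL(P||Q) ≠ D_KL(Q||P) for this pair.

D_KL(P||Q) = Σ P(x) log₂(P(x)/Q(x))

Computing term by term:
  P(1)·log₂(P(1)/Q(1)) = 0.01·log₂(0.01/0.1578) = -0.03980
  P(2)·log₂(P(2)/Q(2)) = 0.0547·log₂(0.0547/0.1163) = -0.05953
  P(3)·log₂(P(3)/Q(3)) = 0.2058·log₂(0.2058/0.4926) = -0.25914
  P(4)·log₂(P(4)/Q(4)) = 0.7295·log₂(0.7295/0.2333) = 1.19982

D_KL(P||Q) = -0.03980 - 0.05953 - 0.25914 + 1.19982 = 0.84135 ≈ 0.8414 bits

D_KL(Q||P) = Σ Q(x) log₂(Q(x)/P(x))

Computing term by term:
  Q(1)·log₂(Q(1)/P(1)) = 0.1578·log₂(0.1578/0.01) = 0.62805
  Q(2)·log₂(Q(2)/P(2)) = 0.1163·log₂(0.1163/0.0547) = 0.12656
  Q(3)·log₂(Q(3)/P(3)) = 0.4926·log₂(0.4926/0.2058) = 0.62027
  Q(4)·log₂(Q(4)/P(4)) = 0.2333·log₂(0.2333/0.7295) = -0.38371

D_KL(Q||P) = 0.62805 + 0.12656 + 0.62027 - 0.38371 = 0.99117 ≈ 0.9912 bits

These are NOT equal (difference: 0.1498 bits). KL divergence is asymmetric: D_KL(P||Q) ≠ D_KL(Q||P) in general.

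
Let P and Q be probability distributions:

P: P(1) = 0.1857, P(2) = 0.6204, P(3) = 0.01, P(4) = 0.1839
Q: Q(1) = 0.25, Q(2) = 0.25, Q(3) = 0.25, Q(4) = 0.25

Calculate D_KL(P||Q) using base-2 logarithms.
0.6059 bits

D_KL(P||Q) = Σ P(x) log₂(P(x)/Q(x))

Computing term by term:
  P(1)·log₂(P(1)/Q(1)) = 0.1857·log₂(0.1857/0.25) = -0.07966
  P(2)·log₂(P(2)/Q(2)) = 0.6204·log₂(0.6204/0.25) = 0.81351
  P(3)·log₂(P(3)/Q(3)) = 0.01·log₂(0.01/0.25) = -0.04644
  P(4)·log₂(P(4)/Q(4)) = 0.1839·log₂(0.1839/0.25) = -0.08147

D_KL(P||Q) = -0.07966 + 0.81351 - 0.04644 - 0.08147 = 0.60594 ≈ 0.6059 bits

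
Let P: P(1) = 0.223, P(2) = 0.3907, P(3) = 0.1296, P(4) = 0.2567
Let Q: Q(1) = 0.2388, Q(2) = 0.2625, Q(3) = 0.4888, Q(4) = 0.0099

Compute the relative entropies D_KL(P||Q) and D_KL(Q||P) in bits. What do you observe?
D_KL(P||Q) = 1.1595 bits, D_KL(Q||P) = 0.7626 bits. The two directions give different values (D_KL(P||Q) exceeds D_KL(Q||P) by 0.3969 bits): KL divergence is asymmetric.

D_KL(P||Q) = Σ P(x) log₂(P(x)/Q(x))

Computing term by term:
  P(1)·log₂(P(1)/Q(1)) = 0.223·log₂(0.223/0.2388) = -0.02202
  P(2)·log₂(P(2)/Q(2)) = 0.3907·log₂(0.3907/0.2625) = 0.22416
  P(3)·log₂(P(3)/Q(3)) = 0.1296·log₂(0.1296/0.4888) = -0.24821
  P(4)·log₂(P(4)/Q(4)) = 0.2567·log₂(0.2567/0.0099) = 1.20559

D_KL(P||Q) = -0.02202 + 0.22416 - 0.24821 + 1.20559 = 1.15952 ≈ 1.1595 bits

D_KL(Q||P) = Σ Q(x) log₂(Q(x)/P(x))

Computing term by term:
  Q(1)·log₂(Q(1)/P(1)) = 0.2388·log₂(0.2388/0.223) = 0.02358
  Q(2)·log₂(Q(2)/P(2)) = 0.2625·log₂(0.2625/0.3907) = -0.15061
  Q(3)·log₂(Q(3)/P(3)) = 0.4888·log₂(0.4888/0.1296) = 0.93614
  Q(4)·log₂(Q(4)/P(4)) = 0.0099·log₂(0.0099/0.2567) = -0.04650

D_KL(Q||P) = 0.02358 - 0.15061 + 0.93614 - 0.04650 = 0.76261 ≈ 0.7626 bits

These are NOT equal (difference: 0.3969 bits). KL divergence is asymmetric: D_KL(P||Q) ≠ D_KL(Q||P) in general.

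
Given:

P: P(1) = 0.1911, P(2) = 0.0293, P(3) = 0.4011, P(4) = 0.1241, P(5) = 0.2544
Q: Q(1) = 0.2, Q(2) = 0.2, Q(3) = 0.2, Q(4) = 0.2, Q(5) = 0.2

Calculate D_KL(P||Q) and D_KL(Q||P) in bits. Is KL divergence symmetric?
D_KL(P||Q) = 0.3118 bits, D_KL(Q||P) = 0.4348 bits. No, KL divergence is not symmetric.

D_KL(P||Q) = Σ P(x) log₂(P(x)/Q(x))

Computing term by term:
  P(1)·log₂(P(1)/Q(1)) = 0.1911·log₂(0.1911/0.2) = -0.01255
  P(2)·log₂(P(2)/Q(2)) = 0.0293·log₂(0.0293/0.2) = -0.08119
  P(3)·log₂(P(3)/Q(3)) = 0.4011·log₂(0.4011/0.2) = 0.40269
  P(4)·log₂(P(4)/Q(4)) = 0.1241·log₂(0.1241/0.2) = -0.08544
  P(5)·log₂(P(5)/Q(5)) = 0.2544·log₂(0.2544/0.2) = 0.08830

D_KL(P||Q) = -0.01255 - 0.08119 + 0.40269 - 0.08544 + 0.08830 = 0.31181 ≈ 0.3118 bits

D_KL(Q||P) = Σ Q(x) log₂(Q(x)/P(x))

Computing term by term:
  Q(1)·log₂(Q(1)/P(1)) = 0.2·log₂(0.2/0.1911) = 0.01313
  Q(2)·log₂(Q(2)/P(2)) = 0.2·log₂(0.2/0.0293) = 0.55421
  Q(3)·log₂(Q(3)/P(3)) = 0.2·log₂(0.2/0.4011) = -0.20079
  Q(4)·log₂(Q(4)/P(4)) = 0.2·log₂(0.2/0.1241) = 0.13770
  Q(5)·log₂(Q(5)/P(5)) = 0.2·log₂(0.2/0.2544) = -0.06942

D_KL(Q||P) = 0.01313 + 0.55421 - 0.20079 + 0.13770 - 0.06942 = 0.43483 ≈ 0.4348 bits

These are NOT equal (difference: 0.1230 bits). KL divergence is asymmetric: D_KL(P||Q) ≠ D_KL(Q||P) in general.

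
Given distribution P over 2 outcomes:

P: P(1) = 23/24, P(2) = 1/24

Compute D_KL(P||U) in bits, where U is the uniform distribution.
0.7501 bits

U(i) = 1/2 for all i

D_KL(P||U) = Σ P(x) log₂(P(x) / (1/2))
           = Σ P(x) log₂(P(x)) + log₂(2)
           = log₂(2) - H(P)

H(P) = -Σ P(x) log₂(P(x)):
  -P(1)·log₂(P(1)) = -(23/24)·log₂(23/24) = 0.05884
  -P(2)·log₂(P(2)) = -(1/24)·log₂(1/24) = 0.19104
H(P) = 0.05884 + 0.19104 = 0.24988 bits

log₂(2) = 1.00000 bits

D_KL(P||U) = 1.00000 - 0.24988 = 0.75012 ≈ 0.7501 bits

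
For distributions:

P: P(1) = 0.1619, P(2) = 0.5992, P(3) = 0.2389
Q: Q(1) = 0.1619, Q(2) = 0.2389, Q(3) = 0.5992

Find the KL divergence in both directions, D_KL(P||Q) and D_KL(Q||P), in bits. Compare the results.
D_KL(P||Q) = 0.4780 bits, D_KL(Q||P) = 0.4780 bits. The two directions give exactly the same value for this pair.

D_KL(P||Q) = Σ P(x) log₂(P(x)/Q(x))

Computing term by term:
  P(1)·log₂(P(1)/Q(1)) = 0.1619·log₂(0.1619/0.1619) = 0.00000
  P(2)·log₂(P(2)/Q(2)) = 0.5992·log₂(0.5992/0.2389) = 0.79492
  P(3)·log₂(P(3)/Q(3)) = 0.2389·log₂(0.2389/0.5992) = -0.31693

D_KL(P||Q) = 0.00000 + 0.79492 - 0.31693 = 0.47799 ≈ 0.4780 bits

D_KL(Q||P) = Σ Q(x) log₂(Q(x)/P(x))

Computing term by term:
  Q(1)·log₂(Q(1)/P(1)) = 0.1619·log₂(0.1619/0.1619) = 0.00000
  Q(2)·log₂(Q(2)/P(2)) = 0.2389·log₂(0.2389/0.5992) = -0.31693
  Q(3)·log₂(Q(3)/P(3)) = 0.5992·log₂(0.5992/0.2389) = 0.79492

D_KL(Q||P) = 0.00000 - 0.31693 + 0.79492 = 0.47799 ≈ 0.4780 bits

These ARE equal here. Q is P with outcomes relabeled (Q(2) = P(3), Q(3) = P(2)) by a relabeling that is its own inverse, so the two sums contain exactly the same terms in a different order. This is a special case — KL divergence is not symmetric in general: D_KL(P||Q) ≠ D_KL(Q||P) for most P, Q.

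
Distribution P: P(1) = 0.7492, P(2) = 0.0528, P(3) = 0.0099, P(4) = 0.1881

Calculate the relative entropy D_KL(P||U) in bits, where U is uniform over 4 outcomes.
0.9445 bits

U(i) = 1/4 for all i

D_KL(P||U) = Σ P(x) log₂(P(x) / (1/4))
           = Σ P(x) log₂(P(x)) + log₂(4)
           = log₂(4) - H(P)

H(P) = -Σ P(x) log₂(P(x)):
  -P(1)·log₂(P(1)) = -(0.7492)·log₂(0.7492) = 0.31210
  -P(2)·log₂(P(2)) = -(0.0528)·log₂(0.0528) = 0.22405
  -P(3)·log₂(P(3)) = -(0.0099)·log₂(0.0099) = 0.06592
  -P(4)·log₂(P(4)) = -(0.1881)·log₂(0.1881) = 0.45340
H(P) = 0.31210 + 0.22405 + 0.06592 + 0.45340 = 1.05547 bits

log₂(4) = 2.00000 bits

D_KL(P||U) = 2.00000 - 1.05547 = 0.94453 ≈ 0.9445 bits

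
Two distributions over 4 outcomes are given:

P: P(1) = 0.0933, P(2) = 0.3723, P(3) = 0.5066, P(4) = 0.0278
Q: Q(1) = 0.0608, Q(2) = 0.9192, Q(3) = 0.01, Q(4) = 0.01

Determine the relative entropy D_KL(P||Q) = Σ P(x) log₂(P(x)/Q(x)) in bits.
2.4820 bits

D_KL(P||Q) = Σ P(x) log₂(P(x)/Q(x))

Computing term by term:
  P(1)·log₂(P(1)/Q(1)) = 0.0933·log₂(0.0933/0.0608) = 0.05764
  P(2)·log₂(P(2)/Q(2)) = 0.3723·log₂(0.3723/0.9192) = -0.48545
  P(3)·log₂(P(3)/Q(3)) = 0.5066·log₂(0.5066/0.01) = 2.86876
  P(4)·log₂(P(4)/Q(4)) = 0.0278·log₂(0.0278/0.01) = 0.04101

D_KL(P||Q) = 0.05764 - 0.48545 + 2.86876 + 0.04101 = 2.48196 ≈ 2.4820 bits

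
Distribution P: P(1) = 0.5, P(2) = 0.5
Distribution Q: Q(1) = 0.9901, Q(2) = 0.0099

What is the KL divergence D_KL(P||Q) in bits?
2.3364 bits

D_KL(P||Q) = Σ P(x) log₂(P(x)/Q(x))

Computing term by term:
  P(1)·log₂(P(1)/Q(1)) = 0.5·log₂(0.5/0.9901) = -0.49282
  P(2)·log₂(P(2)/Q(2)) = 0.5·log₂(0.5/0.0099) = 2.82918

D_KL(P||Q) = -0.49282 + 2.82918 = 2.33636 ≈ 2.3364 bits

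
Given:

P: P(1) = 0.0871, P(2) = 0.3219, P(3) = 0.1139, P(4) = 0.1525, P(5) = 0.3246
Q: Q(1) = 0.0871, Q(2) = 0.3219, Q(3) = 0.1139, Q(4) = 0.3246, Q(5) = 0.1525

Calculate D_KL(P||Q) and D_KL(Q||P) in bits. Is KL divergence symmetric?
D_KL(P||Q) = 0.1876 bits, D_KL(Q||P) = 0.1876 bits. The two values coincide for this particular pair, but no — KL divergence is not symmetric in general.

D_KL(P||Q) = Σ P(x) log₂(P(x)/Q(x))

Computing term by term:
  P(1)·log₂(P(1)/Q(1)) = 0.0871·log₂(0.0871/0.0871) = 0.00000
  P(2)·log₂(P(2)/Q(2)) = 0.3219·log₂(0.3219/0.3219) = 0.00000
  P(3)·log₂(P(3)/Q(3)) = 0.1139·log₂(0.1139/0.1139) = 0.00000
  P(4)·log₂(P(4)/Q(4)) = 0.1525·log₂(0.1525/0.3246) = -0.16620
  P(5)·log₂(P(5)/Q(5)) = 0.3246·log₂(0.3246/0.1525) = 0.35377

D_KL(P||Q) = 0.00000 + 0.00000 + 0.00000 - 0.16620 + 0.35377 = 0.18757 ≈ 0.1876 bits

D_KL(Q||P) = Σ Q(x) log₂(Q(x)/P(x))

Computing term by term:
  Q(1)·log₂(Q(1)/P(1)) = 0.0871·log₂(0.0871/0.0871) = 0.00000
  Q(2)·log₂(Q(2)/P(2)) = 0.3219·log₂(0.3219/0.3219) = 0.00000
  Q(3)·log₂(Q(3)/P(3)) = 0.1139·log₂(0.1139/0.1139) = 0.00000
  Q(4)·log₂(Q(4)/P(4)) = 0.3246·log₂(0.3246/0.1525) = 0.35377
  Q(5)·log₂(Q(5)/P(5)) = 0.1525·log₂(0.1525/0.3246) = -0.16620

D_KL(Q||P) = 0.00000 + 0.00000 + 0.00000 + 0.35377 - 0.16620 = 0.18757 ≈ 0.1876 bits

These ARE equal here. Q is P with outcomes relabeled (Q(4) = P(5), Q(5) = P(4)) by a relabeling that is its own inverse, so the two sums contain exactly the same terms in a different order. This is a special case — KL divergence is not symmetric in general: D_KL(P||Q) ≠ D_KL(Q||P) for most P, Q.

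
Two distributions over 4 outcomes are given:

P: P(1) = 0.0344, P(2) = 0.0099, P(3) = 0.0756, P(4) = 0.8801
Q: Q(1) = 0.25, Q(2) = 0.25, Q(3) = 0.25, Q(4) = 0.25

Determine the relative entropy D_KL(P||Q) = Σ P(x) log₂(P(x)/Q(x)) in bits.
1.3230 bits

D_KL(P||Q) = Σ P(x) log₂(P(x)/Q(x))

Computing term by term:
  P(1)·log₂(P(1)/Q(1)) = 0.0344·log₂(0.0344/0.25) = -0.09843
  P(2)·log₂(P(2)/Q(2)) = 0.0099·log₂(0.0099/0.25) = -0.04612
  P(3)·log₂(P(3)/Q(3)) = 0.0756·log₂(0.0756/0.25) = -0.13045
  P(4)·log₂(P(4)/Q(4)) = 0.8801·log₂(0.8801/0.25) = 1.59803

D_KL(P||Q) = -0.09843 - 0.04612 - 0.13045 + 1.59803 = 1.32303 ≈ 1.3230 bits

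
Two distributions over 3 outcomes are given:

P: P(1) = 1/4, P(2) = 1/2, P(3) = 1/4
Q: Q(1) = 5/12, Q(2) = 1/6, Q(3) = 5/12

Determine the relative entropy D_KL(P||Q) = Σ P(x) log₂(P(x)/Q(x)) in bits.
0.4240 bits

D_KL(P||Q) = Σ P(x) log₂(P(x)/Q(x))

Computing term by term:
  P(1)·log₂(P(1)/Q(1)) = (1/4)·log₂((1/4)/(5/12)) = -0.18424
  P(2)·log₂(P(2)/Q(2)) = (1/2)·log₂((1/2)/(1/6)) = 0.79248
  P(3)·log₂(P(3)/Q(3)) = (1/4)·log₂((1/4)/(5/12)) = -0.18424

D_KL(P||Q) = -0.18424 + 0.79248 - 0.18424 = 0.42400 ≈ 0.4240 bits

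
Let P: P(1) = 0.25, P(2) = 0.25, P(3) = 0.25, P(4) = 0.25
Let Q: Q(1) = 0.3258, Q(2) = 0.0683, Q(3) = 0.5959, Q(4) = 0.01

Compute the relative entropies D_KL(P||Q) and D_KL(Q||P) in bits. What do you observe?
D_KL(P||Q) = 1.2202 bits, D_KL(Q||P) = 0.6969 bits. The two directions give different values (D_KL(P||Q) exceeds D_KL(Q||P) by 0.5233 bits): KL divergence is asymmetric.

D_KL(P||Q) = Σ P(x) log₂(P(x)/Q(x))

Computing term by term:
  P(1)·log₂(P(1)/Q(1)) = 0.25·log₂(0.25/0.3258) = -0.09551
  P(2)·log₂(P(2)/Q(2)) = 0.25·log₂(0.25/0.0683) = 0.46799
  P(3)·log₂(P(3)/Q(3)) = 0.25·log₂(0.25/0.5959) = -0.31329
  P(4)·log₂(P(4)/Q(4)) = 0.25·log₂(0.25/0.01) = 1.16096

D_KL(P||Q) = -0.09551 + 0.46799 - 0.31329 + 1.16096 = 1.22015 ≈ 1.2202 bits

D_KL(Q||P) = Σ Q(x) log₂(Q(x)/P(x))

Computing term by term:
  Q(1)·log₂(Q(1)/P(1)) = 0.3258·log₂(0.3258/0.25) = 0.12447
  Q(2)·log₂(Q(2)/P(2)) = 0.0683·log₂(0.0683/0.25) = -0.12786
  Q(3)·log₂(Q(3)/P(3)) = 0.5959·log₂(0.5959/0.25) = 0.74675
  Q(4)·log₂(Q(4)/P(4)) = 0.01·log₂(0.01/0.25) = -0.04644

D_KL(Q||P) = 0.12447 - 0.12786 + 0.74675 - 0.04644 = 0.69692 ≈ 0.6969 bits

These are NOT equal (difference: 0.5233 bits). KL divergence is asymmetric: D_KL(P||Q) ≠ D_KL(Q||P) in general.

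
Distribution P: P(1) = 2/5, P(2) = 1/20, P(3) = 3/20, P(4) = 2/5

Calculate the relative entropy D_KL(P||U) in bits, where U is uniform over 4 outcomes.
0.3158 bits

U(i) = 1/4 for all i

D_KL(P||U) = Σ P(x) log₂(P(x) / (1/4))
           = Σ P(x) log₂(P(x)) + log₂(4)
           = log₂(4) - H(P)

H(P) = -Σ P(x) log₂(P(x)):
  -P(1)·log₂(P(1)) = -(2/5)·log₂(2/5) = 0.52877
  -P(2)·log₂(P(2)) = -(1/20)·log₂(1/20) = 0.21610
  -P(3)·log₂(P(3)) = -(3/20)·log₂(3/20) = 0.41054
  -P(4)·log₂(P(4)) = -(2/5)·log₂(2/5) = 0.52877
H(P) = 0.52877 + 0.21610 + 0.41054 + 0.52877 = 1.68418 bits

log₂(4) = 2.00000 bits

D_KL(P||U) = 2.00000 - 1.68418 = 0.31582 ≈ 0.3158 bits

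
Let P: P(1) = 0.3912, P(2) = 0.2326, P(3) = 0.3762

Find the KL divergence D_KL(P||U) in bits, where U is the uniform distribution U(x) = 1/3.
0.0353 bits

U(i) = 1/3 for all i

D_KL(P||U) = Σ P(x) log₂(P(x) / (1/3))
           = Σ P(x) log₂(P(x)) + log₂(3)
           = log₂(3) - H(P)

H(P) = -Σ P(x) log₂(P(x)):
  -P(1)·log₂(P(1)) = -(0.3912)·log₂(0.3912) = 0.52969
  -P(2)·log₂(P(2)) = -(0.2326)·log₂(0.2326) = 0.48941
  -P(3)·log₂(P(3)) = -(0.3762)·log₂(0.3762) = 0.53060
H(P) = 0.52969 + 0.48941 + 0.53060 = 1.54970 bits

log₂(3) = 1.58496 bits

D_KL(P||U) = 1.58496 - 1.54970 = 0.03526 ≈ 0.0353 bits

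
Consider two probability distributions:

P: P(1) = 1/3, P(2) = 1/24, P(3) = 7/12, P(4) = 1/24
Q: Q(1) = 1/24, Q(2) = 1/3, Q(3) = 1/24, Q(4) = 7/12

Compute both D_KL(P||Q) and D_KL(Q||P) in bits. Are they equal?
D_KL(P||Q) = 2.9373 bits, D_KL(Q||P) = 2.9373 bits. Yes, in this case they are equal (although KL divergence is not symmetric in general).

D_KL(P||Q) = Σ P(x) log₂(P(x)/Q(x))

Computing term by term:
  P(1)·log₂(P(1)/Q(1)) = (1/3)·log₂((1/3)/(1/24)) = 1.00000
  P(2)·log₂(P(2)/Q(2)) = (1/24)·log₂((1/24)/(1/3)) = -0.12500
  P(3)·log₂(P(3)/Q(3)) = (7/12)·log₂((7/12)/(1/24)) = 2.22096
  P(4)·log₂(P(4)/Q(4)) = (1/24)·log₂((1/24)/(7/12)) = -0.15864

D_KL(P||Q) = 1.00000 - 0.12500 + 2.22096 - 0.15864 = 2.93732 ≈ 2.9373 bits

D_KL(Q||P) = Σ Q(x) log₂(Q(x)/P(x))

Computing term by term:
  Q(1)·log₂(Q(1)/P(1)) = (1/24)·log₂((1/24)/(1/3)) = -0.12500
  Q(2)·log₂(Q(2)/P(2)) = (1/3)·log₂((1/3)/(1/24)) = 1.00000
  Q(3)·log₂(Q(3)/P(3)) = (1/24)·log₂((1/24)/(7/12)) = -0.15864
  Q(4)·log₂(Q(4)/P(4)) = (7/12)·log₂((7/12)/(1/24)) = 2.22096

D_KL(Q||P) = -0.12500 + 1.00000 - 0.15864 + 2.22096 = 2.93732 ≈ 2.9373 bits

These ARE equal here. Q is P with outcomes relabeled (Q(1) = P(2), Q(2) = P(1), Q(3) = P(4), Q(4) = P(3)) by a relabeling that is its own inverse, so the two sums contain exactly the same terms in a different order. This is a special case — KL divergence is not symmetric in general: D_KL(P||Q) ≠ D_KL(Q||P) for most P, Q.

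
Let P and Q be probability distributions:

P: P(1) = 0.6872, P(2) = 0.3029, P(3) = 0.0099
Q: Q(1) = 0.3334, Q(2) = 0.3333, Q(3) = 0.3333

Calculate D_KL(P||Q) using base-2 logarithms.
0.6251 bits

D_KL(P||Q) = Σ P(x) log₂(P(x)/Q(x))

Computing term by term:
  P(1)·log₂(P(1)/Q(1)) = 0.6872·log₂(0.6872/0.3334) = 0.71708
  P(2)·log₂(P(2)/Q(2)) = 0.3029·log₂(0.3029/0.3333) = -0.04179
  P(3)·log₂(P(3)/Q(3)) = 0.0099·log₂(0.0099/0.3333) = -0.05023

D_KL(P||Q) = 0.71708 - 0.04179 - 0.05023 = 0.62506 ≈ 0.6251 bits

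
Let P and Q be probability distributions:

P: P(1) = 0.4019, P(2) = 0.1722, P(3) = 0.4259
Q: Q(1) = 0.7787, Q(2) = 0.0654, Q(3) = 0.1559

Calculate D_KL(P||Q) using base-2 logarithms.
0.4745 bits

D_KL(P||Q) = Σ P(x) log₂(P(x)/Q(x))

Computing term by term:
  P(1)·log₂(P(1)/Q(1)) = 0.4019·log₂(0.4019/0.7787) = -0.38351
  P(2)·log₂(P(2)/Q(2)) = 0.1722·log₂(0.1722/0.0654) = 0.24052
  P(3)·log₂(P(3)/Q(3)) = 0.4259·log₂(0.4259/0.1559) = 0.61751

D_KL(P||Q) = -0.38351 + 0.24052 + 0.61751 = 0.47452 ≈ 0.4745 bits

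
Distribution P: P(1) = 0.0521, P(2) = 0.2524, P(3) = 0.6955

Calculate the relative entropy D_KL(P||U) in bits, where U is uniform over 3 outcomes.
0.4972 bits

U(i) = 1/3 for all i

D_KL(P||U) = Σ P(x) log₂(P(x) / (1/3))
           = Σ P(x) log₂(P(x)) + log₂(3)
           = log₂(3) - H(P)

H(P) = -Σ P(x) log₂(P(x)):
  -P(1)·log₂(P(1)) = -(0.0521)·log₂(0.0521) = 0.22208
  -P(2)·log₂(P(2)) = -(0.2524)·log₂(0.2524) = 0.50132
  -P(3)·log₂(P(3)) = -(0.6955)·log₂(0.6955) = 0.36436
H(P) = 0.22208 + 0.50132 + 0.36436 = 1.08776 bits

log₂(3) = 1.58496 bits

D_KL(P||U) = 1.58496 - 1.08776 = 0.49720 ≈ 0.4972 bits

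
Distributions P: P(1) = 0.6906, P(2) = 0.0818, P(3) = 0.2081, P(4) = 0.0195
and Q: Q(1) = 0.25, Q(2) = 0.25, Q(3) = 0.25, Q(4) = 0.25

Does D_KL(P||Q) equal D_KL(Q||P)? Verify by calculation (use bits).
D_KL(P||Q) = 0.7537 bits, D_KL(Q||P) = 1.0227 bits. No — D_KL(P||Q) ≠ D_KL(Q||P) for this pair.

D_KL(P||Q) = Σ P(x) log₂(P(x)/Q(x))

Computing term by term:
  P(1)·log₂(P(1)/Q(1)) = 0.6906·log₂(0.6906/0.25) = 1.01237
  P(2)·log₂(P(2)/Q(2)) = 0.0818·log₂(0.0818/0.25) = -0.13184
  P(3)·log₂(P(3)/Q(3)) = 0.2081·log₂(0.2081/0.25) = -0.05507
  P(4)·log₂(P(4)/Q(4)) = 0.0195·log₂(0.0195/0.25) = -0.07177

D_KL(P||Q) = 1.01237 - 0.13184 - 0.05507 - 0.07177 = 0.75369 ≈ 0.7537 bits

D_KL(Q||P) = Σ Q(x) log₂(Q(x)/P(x))

Computing term by term:
  Q(1)·log₂(Q(1)/P(1)) = 0.25·log₂(0.25/0.6906) = -0.36648
  Q(2)·log₂(Q(2)/P(2)) = 0.25·log₂(0.25/0.0818) = 0.40294
  Q(3)·log₂(Q(3)/P(3)) = 0.25·log₂(0.25/0.2081) = 0.06616
  Q(4)·log₂(Q(4)/P(4)) = 0.25·log₂(0.25/0.0195) = 0.92010

D_KL(Q||P) = -0.36648 + 0.40294 + 0.06616 + 0.92010 = 1.02272 ≈ 1.0227 bits

These are NOT equal (difference: 0.2690 bits). KL divergence is asymmetric: D_KL(P||Q) ≠ D_KL(Q||P) in general.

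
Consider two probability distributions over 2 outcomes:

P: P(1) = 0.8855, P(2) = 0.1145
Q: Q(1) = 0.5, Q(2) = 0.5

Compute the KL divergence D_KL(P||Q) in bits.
0.4867 bits

D_KL(P||Q) = Σ P(x) log₂(P(x)/Q(x))

Computing term by term:
  P(1)·log₂(P(1)/Q(1)) = 0.8855·log₂(0.8855/0.5) = 0.73015
  P(2)·log₂(P(2)/Q(2)) = 0.1145·log₂(0.1145/0.5) = -0.24349

D_KL(P||Q) = 0.73015 - 0.24349 = 0.48666 ≈ 0.4867 bits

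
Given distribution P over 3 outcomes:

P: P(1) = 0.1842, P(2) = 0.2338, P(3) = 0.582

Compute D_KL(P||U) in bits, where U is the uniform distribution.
0.1907 bits

U(i) = 1/3 for all i

D_KL(P||U) = Σ P(x) log₂(P(x) / (1/3))
           = Σ P(x) log₂(P(x)) + log₂(3)
           = log₂(3) - H(P)

H(P) = -Σ P(x) log₂(P(x)):
  -P(1)·log₂(P(1)) = -(0.1842)·log₂(0.1842) = 0.44957
  -P(2)·log₂(P(2)) = -(0.2338)·log₂(0.2338) = 0.49020
  -P(3)·log₂(P(3)) = -(0.582)·log₂(0.582) = 0.45449
H(P) = 0.44957 + 0.49020 + 0.45449 = 1.39426 bits

log₂(3) = 1.58496 bits

D_KL(P||U) = 1.58496 - 1.39426 = 0.19070 ≈ 0.1907 bits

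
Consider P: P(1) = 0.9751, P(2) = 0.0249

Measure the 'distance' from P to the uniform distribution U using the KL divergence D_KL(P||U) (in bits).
0.8319 bits

U(i) = 1/2 for all i

D_KL(P||U) = Σ P(x) log₂(P(x) / (1/2))
           = Σ P(x) log₂(P(x)) + log₂(2)
           = log₂(2) - H(P)

H(P) = -Σ P(x) log₂(P(x)):
  -P(1)·log₂(P(1)) = -(0.9751)·log₂(0.9751) = 0.03547
  -P(2)·log₂(P(2)) = -(0.0249)·log₂(0.0249) = 0.13266
H(P) = 0.03547 + 0.13266 = 0.16813 bits

log₂(2) = 1.00000 bits

D_KL(P||U) = 1.00000 - 0.16813 = 0.83187 ≈ 0.8319 bits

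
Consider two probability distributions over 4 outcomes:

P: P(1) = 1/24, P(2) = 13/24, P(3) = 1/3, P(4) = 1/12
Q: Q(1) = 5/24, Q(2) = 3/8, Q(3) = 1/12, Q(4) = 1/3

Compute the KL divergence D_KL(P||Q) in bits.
0.6906 bits

D_KL(P||Q) = Σ P(x) log₂(P(x)/Q(x))

Computing term by term:
  P(1)·log₂(P(1)/Q(1)) = (1/24)·log₂((1/24)/(5/24)) = -0.09675
  P(2)·log₂(P(2)/Q(2)) = (13/24)·log₂((13/24)/(3/8)) = 0.28736
  P(3)·log₂(P(3)/Q(3)) = (1/3)·log₂((1/3)/(1/12)) = 0.66667
  P(4)·log₂(P(4)/Q(4)) = (1/12)·log₂((1/12)/(1/3)) = -0.16667

D_KL(P||Q) = -0.09675 + 0.28736 + 0.66667 - 0.16667 = 0.69061 ≈ 0.6906 bits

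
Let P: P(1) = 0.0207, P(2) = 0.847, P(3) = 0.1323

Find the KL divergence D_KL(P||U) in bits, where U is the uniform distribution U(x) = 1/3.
0.8802 bits

U(i) = 1/3 for all i

D_KL(P||U) = Σ P(x) log₂(P(x) / (1/3))
           = Σ P(x) log₂(P(x)) + log₂(3)
           = log₂(3) - H(P)

H(P) = -Σ P(x) log₂(P(x)):
  -P(1)·log₂(P(1)) = -(0.0207)·log₂(0.0207) = 0.11580
  -P(2)·log₂(P(2)) = -(0.847)·log₂(0.847) = 0.20291
  -P(3)·log₂(P(3)) = -(0.1323)·log₂(0.1323) = 0.38607
H(P) = 0.11580 + 0.20291 + 0.38607 = 0.70478 bits

log₂(3) = 1.58496 bits

D_KL(P||U) = 1.58496 - 0.70478 = 0.88018 ≈ 0.8802 bits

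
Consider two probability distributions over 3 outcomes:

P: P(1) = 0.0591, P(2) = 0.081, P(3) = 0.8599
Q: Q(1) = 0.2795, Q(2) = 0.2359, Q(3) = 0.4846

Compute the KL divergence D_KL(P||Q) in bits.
0.4541 bits

D_KL(P||Q) = Σ P(x) log₂(P(x)/Q(x))

Computing term by term:
  P(1)·log₂(P(1)/Q(1)) = 0.0591·log₂(0.0591/0.2795) = -0.13248
  P(2)·log₂(P(2)/Q(2)) = 0.081·log₂(0.081/0.2359) = -0.12492
  P(3)·log₂(P(3)/Q(3)) = 0.8599·log₂(0.8599/0.4846) = 0.71146

D_KL(P||Q) = -0.13248 - 0.12492 + 0.71146 = 0.45406 ≈ 0.4541 bits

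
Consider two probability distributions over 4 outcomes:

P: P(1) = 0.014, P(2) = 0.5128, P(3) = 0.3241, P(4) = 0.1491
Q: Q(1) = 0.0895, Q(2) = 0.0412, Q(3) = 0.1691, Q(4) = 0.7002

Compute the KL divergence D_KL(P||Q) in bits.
1.7994 bits

D_KL(P||Q) = Σ P(x) log₂(P(x)/Q(x))

Computing term by term:
  P(1)·log₂(P(1)/Q(1)) = 0.014·log₂(0.014/0.0895) = -0.03747
  P(2)·log₂(P(2)/Q(2)) = 0.5128·log₂(0.5128/0.0412) = 1.86540
  P(3)·log₂(P(3)/Q(3)) = 0.3241·log₂(0.3241/0.1691) = 0.30419
  P(4)·log₂(P(4)/Q(4)) = 0.1491·log₂(0.1491/0.7002) = -0.33271

D_KL(P||Q) = -0.03747 + 1.86540 + 0.30419 - 0.33271 = 1.79941 ≈ 1.7994 bits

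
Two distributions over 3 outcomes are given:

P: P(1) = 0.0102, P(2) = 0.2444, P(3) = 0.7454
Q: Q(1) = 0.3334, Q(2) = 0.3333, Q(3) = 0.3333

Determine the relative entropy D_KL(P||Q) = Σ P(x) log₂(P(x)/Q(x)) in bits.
0.7049 bits

D_KL(P||Q) = Σ P(x) log₂(P(x)/Q(x))

Computing term by term:
  P(1)·log₂(P(1)/Q(1)) = 0.0102·log₂(0.0102/0.3334) = -0.05131
  P(2)·log₂(P(2)/Q(2)) = 0.2444·log₂(0.2444/0.3333) = -0.10939
  P(3)·log₂(P(3)/Q(3)) = 0.7454·log₂(0.7454/0.3333) = 0.86555

D_KL(P||Q) = -0.05131 - 0.10939 + 0.86555 = 0.70485 ≈ 0.7049 bits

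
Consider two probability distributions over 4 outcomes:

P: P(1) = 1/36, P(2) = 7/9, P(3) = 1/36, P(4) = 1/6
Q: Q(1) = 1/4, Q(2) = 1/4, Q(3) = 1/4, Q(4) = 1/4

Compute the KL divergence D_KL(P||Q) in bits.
1.0000 bits

D_KL(P||Q) = Σ P(x) log₂(P(x)/Q(x))

Computing term by term:
  P(1)·log₂(P(1)/Q(1)) = (1/36)·log₂((1/36)/(1/4)) = -0.08805
  P(2)·log₂(P(2)/Q(2)) = (7/9)·log₂((7/9)/(1/4)) = 1.27356
  P(3)·log₂(P(3)/Q(3)) = (1/36)·log₂((1/36)/(1/4)) = -0.08805
  P(4)·log₂(P(4)/Q(4)) = (1/6)·log₂((1/6)/(1/4)) = -0.09749

D_KL(P||Q) = -0.08805 + 1.27356 - 0.08805 - 0.09749 = 0.99997 ≈ 1.0000 bits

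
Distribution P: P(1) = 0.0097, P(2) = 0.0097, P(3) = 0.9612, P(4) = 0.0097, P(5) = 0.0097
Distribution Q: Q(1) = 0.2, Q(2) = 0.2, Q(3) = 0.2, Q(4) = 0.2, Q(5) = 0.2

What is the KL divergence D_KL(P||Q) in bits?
2.0076 bits

D_KL(P||Q) = Σ P(x) log₂(P(x)/Q(x))

Computing term by term:
  P(1)·log₂(P(1)/Q(1)) = 0.0097·log₂(0.0097/0.2) = -0.04235
  P(2)·log₂(P(2)/Q(2)) = 0.0097·log₂(0.0097/0.2) = -0.04235
  P(3)·log₂(P(3)/Q(3)) = 0.9612·log₂(0.9612/0.2) = 2.17696
  P(4)·log₂(P(4)/Q(4)) = 0.0097·log₂(0.0097/0.2) = -0.04235
  P(5)·log₂(P(5)/Q(5)) = 0.0097·log₂(0.0097/0.2) = -0.04235

D_KL(P||Q) = -0.04235 - 0.04235 + 2.17696 - 0.04235 - 0.04235 = 2.00756 ≈ 2.0076 bits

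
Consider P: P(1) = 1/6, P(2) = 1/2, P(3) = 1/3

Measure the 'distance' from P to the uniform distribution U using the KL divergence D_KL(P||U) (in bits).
0.1258 bits

U(i) = 1/3 for all i

D_KL(P||U) = Σ P(x) log₂(P(x) / (1/3))
           = Σ P(x) log₂(P(x)) + log₂(3)
           = log₂(3) - H(P)

H(P) = -Σ P(x) log₂(P(x)):
  -P(1)·log₂(P(1)) = -(1/6)·log₂(1/6) = 0.43083
  -P(2)·log₂(P(2)) = -(1/2)·log₂(1/2) = 0.50000
  -P(3)·log₂(P(3)) = -(1/3)·log₂(1/3) = 0.52832
H(P) = 0.43083 + 0.50000 + 0.52832 = 1.45915 bits

log₂(3) = 1.58496 bits

D_KL(P||U) = 1.58496 - 1.45915 = 0.12581 ≈ 0.1258 bits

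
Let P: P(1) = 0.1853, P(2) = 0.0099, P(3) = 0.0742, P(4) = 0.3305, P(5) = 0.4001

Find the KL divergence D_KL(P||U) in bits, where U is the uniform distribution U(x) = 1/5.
0.4703 bits

U(i) = 1/5 for all i

D_KL(P||U) = Σ P(x) log₂(P(x) / (1/5))
           = Σ P(x) log₂(P(x)) + log₂(5)
           = log₂(5) - H(P)

H(P) = -Σ P(x) log₂(P(x)):
  -P(1)·log₂(P(1)) = -(0.1853)·log₂(0.1853) = 0.45066
  -P(2)·log₂(P(2)) = -(0.0099)·log₂(0.0099) = 0.06592
  -P(3)·log₂(P(3)) = -(0.0742)·log₂(0.0742) = 0.27843
  -P(4)·log₂(P(4)) = -(0.3305)·log₂(0.3305) = 0.52790
  -P(5)·log₂(P(5)) = -(0.4001)·log₂(0.4001) = 0.52876
H(P) = 0.45066 + 0.06592 + 0.27843 + 0.52790 + 0.52876 = 1.85167 bits

log₂(5) = 2.32193 bits

D_KL(P||U) = 2.32193 - 1.85167 = 0.47026 ≈ 0.4703 bits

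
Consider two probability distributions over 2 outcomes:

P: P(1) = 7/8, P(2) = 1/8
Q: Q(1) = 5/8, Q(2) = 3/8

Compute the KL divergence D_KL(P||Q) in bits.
0.2266 bits

D_KL(P||Q) = Σ P(x) log₂(P(x)/Q(x))

Computing term by term:
  P(1)·log₂(P(1)/Q(1)) = (7/8)·log₂((7/8)/(5/8)) = 0.42475
  P(2)·log₂(P(2)/Q(2)) = (1/8)·log₂((1/8)/(3/8)) = -0.19812

D_KL(P||Q) = 0.42475 - 0.19812 = 0.22663 ≈ 0.2266 bits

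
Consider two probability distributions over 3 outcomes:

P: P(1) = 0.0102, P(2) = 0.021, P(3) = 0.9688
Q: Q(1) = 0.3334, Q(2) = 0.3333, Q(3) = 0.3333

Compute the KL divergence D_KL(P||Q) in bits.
1.3563 bits

D_KL(P||Q) = Σ P(x) log₂(P(x)/Q(x))

Computing term by term:
  P(1)·log₂(P(1)/Q(1)) = 0.0102·log₂(0.0102/0.3334) = -0.05131
  P(2)·log₂(P(2)/Q(2)) = 0.021·log₂(0.021/0.3333) = -0.08376
  P(3)·log₂(P(3)/Q(3)) = 0.9688·log₂(0.9688/0.3333) = 1.49135

D_KL(P||Q) = -0.05131 - 0.08376 + 1.49135 = 1.35628 ≈ 1.3563 bits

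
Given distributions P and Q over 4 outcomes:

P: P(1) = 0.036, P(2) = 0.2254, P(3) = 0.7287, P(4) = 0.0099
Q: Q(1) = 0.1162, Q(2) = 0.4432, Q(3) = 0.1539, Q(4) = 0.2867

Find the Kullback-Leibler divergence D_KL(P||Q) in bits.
1.3059 bits

D_KL(P||Q) = Σ P(x) log₂(P(x)/Q(x))

Computing term by term:
  P(1)·log₂(P(1)/Q(1)) = 0.036·log₂(0.036/0.1162) = -0.06086
  P(2)·log₂(P(2)/Q(2)) = 0.2254·log₂(0.2254/0.4432) = -0.21987
  P(3)·log₂(P(3)/Q(3)) = 0.7287·log₂(0.7287/0.1539) = 1.63472
  P(4)·log₂(P(4)/Q(4)) = 0.0099·log₂(0.0099/0.2867) = -0.04807

D_KL(P||Q) = -0.06086 - 0.21987 + 1.63472 - 0.04807 = 1.30592 ≈ 1.3059 bits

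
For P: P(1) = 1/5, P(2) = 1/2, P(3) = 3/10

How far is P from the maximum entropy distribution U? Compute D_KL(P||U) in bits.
0.0995 bits

U(i) = 1/3 for all i

D_KL(P||U) = Σ P(x) log₂(P(x) / (1/3))
           = Σ P(x) log₂(P(x)) + log₂(3)
           = log₂(3) - H(P)

H(P) = -Σ P(x) log₂(P(x)):
  -P(1)·log₂(P(1)) = -(1/5)·log₂(1/5) = 0.46439
  -P(2)·log₂(P(2)) = -(1/2)·log₂(1/2) = 0.50000
  -P(3)·log₂(P(3)) = -(3/10)·log₂(3/10) = 0.52109
H(P) = 0.46439 + 0.50000 + 0.52109 = 1.48548 bits

log₂(3) = 1.58496 bits

D_KL(P||U) = 1.58496 - 1.48548 = 0.09948 ≈ 0.0995 bits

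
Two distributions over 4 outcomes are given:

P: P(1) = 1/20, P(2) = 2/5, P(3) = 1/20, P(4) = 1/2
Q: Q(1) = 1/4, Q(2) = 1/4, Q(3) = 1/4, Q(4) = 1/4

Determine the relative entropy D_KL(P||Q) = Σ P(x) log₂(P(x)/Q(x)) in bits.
0.5390 bits

D_KL(P||Q) = Σ P(x) log₂(P(x)/Q(x))

Computing term by term:
  P(1)·log₂(P(1)/Q(1)) = (1/20)·log₂((1/20)/(1/4)) = -0.11610
  P(2)·log₂(P(2)/Q(2)) = (2/5)·log₂((2/5)/(1/4)) = 0.27123
  P(3)·log₂(P(3)/Q(3)) = (1/20)·log₂((1/20)/(1/4)) = -0.11610
  P(4)·log₂(P(4)/Q(4)) = (1/2)·log₂((1/2)/(1/4)) = 0.50000

D_KL(P||Q) = -0.11610 + 0.27123 - 0.11610 + 0.50000 = 0.53903 ≈ 0.5390 bits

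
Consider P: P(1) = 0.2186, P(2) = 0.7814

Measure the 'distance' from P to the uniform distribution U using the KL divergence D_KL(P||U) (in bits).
0.2424 bits

U(i) = 1/2 for all i

D_KL(P||U) = Σ P(x) log₂(P(x) / (1/2))
           = Σ P(x) log₂(P(x)) + log₂(2)
           = log₂(2) - H(P)

H(P) = -Σ P(x) log₂(P(x)):
  -P(1)·log₂(P(1)) = -(0.2186)·log₂(0.2186) = 0.47953
  -P(2)·log₂(P(2)) = -(0.7814)·log₂(0.7814) = 0.27807
H(P) = 0.47953 + 0.27807 = 0.75760 bits

log₂(2) = 1.00000 bits

D_KL(P||U) = 1.00000 - 0.75760 = 0.24240 ≈ 0.2424 bits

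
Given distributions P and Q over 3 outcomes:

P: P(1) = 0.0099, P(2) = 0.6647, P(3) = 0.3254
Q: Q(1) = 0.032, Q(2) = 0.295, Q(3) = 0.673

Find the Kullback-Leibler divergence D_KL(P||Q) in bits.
0.4211 bits

D_KL(P||Q) = Σ P(x) log₂(P(x)/Q(x))

Computing term by term:
  P(1)·log₂(P(1)/Q(1)) = 0.0099·log₂(0.0099/0.032) = -0.01676
  P(2)·log₂(P(2)/Q(2)) = 0.6647·log₂(0.6647/0.295) = 0.77902
  P(3)·log₂(P(3)/Q(3)) = 0.3254·log₂(0.3254/0.673) = -0.34115

D_KL(P||Q) = -0.01676 + 0.77902 - 0.34115 = 0.42111 ≈ 0.4211 bits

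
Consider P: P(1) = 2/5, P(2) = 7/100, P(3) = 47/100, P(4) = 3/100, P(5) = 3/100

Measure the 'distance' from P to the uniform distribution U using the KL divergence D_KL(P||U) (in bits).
0.7091 bits

U(i) = 1/5 for all i

D_KL(P||U) = Σ P(x) log₂(P(x) / (1/5))
           = Σ P(x) log₂(P(x)) + log₂(5)
           = log₂(5) - H(P)

H(P) = -Σ P(x) log₂(P(x)):
  -P(1)·log₂(P(1)) = -(2/5)·log₂(2/5) = 0.52877
  -P(2)·log₂(P(2)) = -(7/100)·log₂(7/100) = 0.26856
  -P(3)·log₂(P(3)) = -(47/100)·log₂(47/100) = 0.51196
  -P(4)·log₂(P(4)) = -(3/100)·log₂(3/100) = 0.15177
  -P(5)·log₂(P(5)) = -(3/100)·log₂(3/100) = 0.15177
H(P) = 0.52877 + 0.26856 + 0.51196 + 0.15177 + 0.15177 = 1.61283 bits

log₂(5) = 2.32193 bits

D_KL(P||U) = 2.32193 - 1.61283 = 0.70910 ≈ 0.7091 bits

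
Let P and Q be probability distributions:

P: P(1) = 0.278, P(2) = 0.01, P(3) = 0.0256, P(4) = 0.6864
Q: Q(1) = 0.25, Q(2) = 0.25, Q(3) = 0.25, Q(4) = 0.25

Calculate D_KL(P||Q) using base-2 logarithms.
0.9121 bits

D_KL(P||Q) = Σ P(x) log₂(P(x)/Q(x))

Computing term by term:
  P(1)·log₂(P(1)/Q(1)) = 0.278·log₂(0.278/0.25) = 0.04258
  P(2)·log₂(P(2)/Q(2)) = 0.01·log₂(0.01/0.25) = -0.04644
  P(3)·log₂(P(3)/Q(3)) = 0.0256·log₂(0.0256/0.25) = -0.08417
  P(4)·log₂(P(4)/Q(4)) = 0.6864·log₂(0.6864/0.25) = 1.00017

D_KL(P||Q) = 0.04258 - 0.04644 - 0.08417 + 1.00017 = 0.91214 ≈ 0.9121 bits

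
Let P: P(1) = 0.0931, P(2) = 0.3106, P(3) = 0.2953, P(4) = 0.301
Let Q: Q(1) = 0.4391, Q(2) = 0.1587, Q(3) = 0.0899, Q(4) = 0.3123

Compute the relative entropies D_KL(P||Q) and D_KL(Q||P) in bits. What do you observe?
D_KL(P||Q) = 0.5832 bits, D_KL(Q||P) = 0.6912 bits. The two directions give different values (D_KL(Q||P) exceeds D_KL(P||Q) by 0.1080 bits): KL divergence is asymmetric.

D_KL(P||Q) = Σ P(x) log₂(P(x)/Q(x))

Computing term by term:
  P(1)·log₂(P(1)/Q(1)) = 0.0931·log₂(0.0931/0.4391) = -0.20833
  P(2)·log₂(P(2)/Q(2)) = 0.3106·log₂(0.3106/0.1587) = 0.30090
  P(3)·log₂(P(3)/Q(3)) = 0.2953·log₂(0.2953/0.0899) = 0.50667
  P(4)·log₂(P(4)/Q(4)) = 0.301·log₂(0.301/0.3123) = -0.01600

D_KL(P||Q) = -0.20833 + 0.30090 + 0.50667 - 0.01600 = 0.58324 ≈ 0.5832 bits

D_KL(Q||P) = Σ Q(x) log₂(Q(x)/P(x))

Computing term by term:
  Q(1)·log₂(Q(1)/P(1)) = 0.4391·log₂(0.4391/0.0931) = 0.98257
  Q(2)·log₂(Q(2)/P(2)) = 0.1587·log₂(0.1587/0.3106) = -0.15374
  Q(3)·log₂(Q(3)/P(3)) = 0.0899·log₂(0.0899/0.2953) = -0.15425
  Q(4)·log₂(Q(4)/P(4)) = 0.3123·log₂(0.3123/0.301) = 0.01660

D_KL(Q||P) = 0.98257 - 0.15374 - 0.15425 + 0.01660 = 0.69118 ≈ 0.6912 bits

These are NOT equal (difference: 0.1080 bits). KL divergence is asymmetric: D_KL(P||Q) ≠ D_KL(Q||P) in general.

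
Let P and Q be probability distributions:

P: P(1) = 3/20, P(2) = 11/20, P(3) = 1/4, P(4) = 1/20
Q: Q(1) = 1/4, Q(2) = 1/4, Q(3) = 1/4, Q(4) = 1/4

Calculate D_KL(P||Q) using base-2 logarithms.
0.3990 bits

D_KL(P||Q) = Σ P(x) log₂(P(x)/Q(x))

Computing term by term:
  P(1)·log₂(P(1)/Q(1)) = (3/20)·log₂((3/20)/(1/4)) = -0.11054
  P(2)·log₂(P(2)/Q(2)) = (11/20)·log₂((11/20)/(1/4)) = 0.62563
  P(3)·log₂(P(3)/Q(3)) = (1/4)·log₂((1/4)/(1/4)) = 0.00000
  P(4)·log₂(P(4)/Q(4)) = (1/20)·log₂((1/20)/(1/4)) = -0.11610

D_KL(P||Q) = -0.11054 + 0.62563 + 0.00000 - 0.11610 = 0.39899 ≈ 0.3990 bits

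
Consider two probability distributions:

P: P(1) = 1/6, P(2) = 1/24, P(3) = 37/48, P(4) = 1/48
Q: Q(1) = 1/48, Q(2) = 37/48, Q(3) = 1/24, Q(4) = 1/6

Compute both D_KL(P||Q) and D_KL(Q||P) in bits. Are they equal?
D_KL(P||Q) = 3.5069 bits, D_KL(Q||P) = 3.5069 bits. Yes, in this case they are equal (although KL divergence is not symmetric in general).

D_KL(P||Q) = Σ P(x) log₂(P(x)/Q(x))

Computing term by term:
  P(1)·log₂(P(1)/Q(1)) = (1/6)·log₂((1/6)/(1/48)) = 0.50000
  P(2)·log₂(P(2)/Q(2)) = (1/24)·log₂((1/24)/(37/48)) = -0.17539
  P(3)·log₂(P(3)/Q(3)) = (37/48)·log₂((37/48)/(1/24)) = 3.24479
  P(4)·log₂(P(4)/Q(4)) = (1/48)·log₂((1/48)/(1/6)) = -0.06250

D_KL(P||Q) = 0.50000 - 0.17539 + 3.24479 - 0.06250 = 3.50690 ≈ 3.5069 bits

D_KL(Q||P) = Σ Q(x) log₂(Q(x)/P(x))

Computing term by term:
  Q(1)·log₂(Q(1)/P(1)) = (1/48)·log₂((1/48)/(1/6)) = -0.06250
  Q(2)·log₂(Q(2)/P(2)) = (37/48)·log₂((37/48)/(1/24)) = 3.24479
  Q(3)·log₂(Q(3)/P(3)) = (1/24)·log₂((1/24)/(37/48)) = -0.17539
  Q(4)·log₂(Q(4)/P(4)) = (1/6)·log₂((1/6)/(1/48)) = 0.50000

D_KL(Q||P) = -0.06250 + 3.24479 - 0.17539 + 0.50000 = 3.50690 ≈ 3.5069 bits

These ARE equal here. Q is P with outcomes relabeled (Q(1) = P(4), Q(2) = P(3), Q(3) = P(2), Q(4) = P(1)) by a relabeling that is its own inverse, so the two sums contain exactly the same terms in a different order. This is a special case — KL divergence is not symmetric in general: D_KL(P||Q) ≠ D_KL(Q||P) for most P, Q.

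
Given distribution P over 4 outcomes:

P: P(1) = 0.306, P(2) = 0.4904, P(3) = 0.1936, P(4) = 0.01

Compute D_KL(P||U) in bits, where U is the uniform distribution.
0.4481 bits

U(i) = 1/4 for all i

D_KL(P||U) = Σ P(x) log₂(P(x) / (1/4))
           = Σ P(x) log₂(P(x)) + log₂(4)
           = log₂(4) - H(P)

H(P) = -Σ P(x) log₂(P(x)):
  -P(1)·log₂(P(1)) = -(0.306)·log₂(0.306) = 0.52277
  -P(2)·log₂(P(2)) = -(0.4904)·log₂(0.4904) = 0.50412
  -P(3)·log₂(P(3)) = -(0.1936)·log₂(0.1936) = 0.45861
  -P(4)·log₂(P(4)) = -(0.01)·log₂(0.01) = 0.06644
H(P) = 0.52277 + 0.50412 + 0.45861 + 0.06644 = 1.55194 bits

log₂(4) = 2.00000 bits

D_KL(P||U) = 2.00000 - 1.55194 = 0.44806 ≈ 0.4481 bits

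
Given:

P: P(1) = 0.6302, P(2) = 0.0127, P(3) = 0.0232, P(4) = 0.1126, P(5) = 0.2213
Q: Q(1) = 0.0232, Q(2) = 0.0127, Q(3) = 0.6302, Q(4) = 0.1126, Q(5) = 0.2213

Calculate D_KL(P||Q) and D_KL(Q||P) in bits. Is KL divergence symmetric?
D_KL(P||Q) = 2.8915 bits, D_KL(Q||P) = 2.8915 bits. The two values coincide for this particular pair, but no — KL divergence is not symmetric in general.

D_KL(P||Q) = Σ P(x) log₂(P(x)/Q(x))

Computing term by term:
  P(1)·log₂(P(1)/Q(1)) = 0.6302·log₂(0.6302/0.0232) = 3.00203
  P(2)·log₂(P(2)/Q(2)) = 0.0127·log₂(0.0127/0.0127) = 0.00000
  P(3)·log₂(P(3)/Q(3)) = 0.0232·log₂(0.0232/0.6302) = -0.11052
  P(4)·log₂(P(4)/Q(4)) = 0.1126·log₂(0.1126/0.1126) = 0.00000
  P(5)·log₂(P(5)/Q(5)) = 0.2213·log₂(0.2213/0.2213) = 0.00000

D_KL(P||Q) = 3.00203 + 0.00000 - 0.11052 + 0.00000 + 0.00000 = 2.89151 ≈ 2.8915 bits

D_KL(Q||P) = Σ Q(x) log₂(Q(x)/P(x))

Computing term by term:
  Q(1)·log₂(Q(1)/P(1)) = 0.0232·log₂(0.0232/0.6302) = -0.11052
  Q(2)·log₂(Q(2)/P(2)) = 0.0127·log₂(0.0127/0.0127) = 0.00000
  Q(3)·log₂(Q(3)/P(3)) = 0.6302·log₂(0.6302/0.0232) = 3.00203
  Q(4)·log₂(Q(4)/P(4)) = 0.1126·log₂(0.1126/0.1126) = 0.00000
  Q(5)·log₂(Q(5)/P(5)) = 0.2213·log₂(0.2213/0.2213) = 0.00000

D_KL(Q||P) = -0.11052 + 0.00000 + 3.00203 + 0.00000 + 0.00000 = 2.89151 ≈ 2.8915 bits

These ARE equal here. Q is P with outcomes relabeled (Q(1) = P(3), Q(3) = P(1)) by a relabeling that is its own inverse, so the two sums contain exactly the same terms in a different order. This is a special case — KL divergence is not symmetric in general: D_KL(P||Q) ≠ D_KL(Q||P) for most P, Q.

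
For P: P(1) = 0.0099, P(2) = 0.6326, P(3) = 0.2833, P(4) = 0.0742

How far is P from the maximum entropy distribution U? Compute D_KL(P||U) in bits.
0.7222 bits

U(i) = 1/4 for all i

D_KL(P||U) = Σ P(x) log₂(P(x) / (1/4))
           = Σ P(x) log₂(P(x)) + log₂(4)
           = log₂(4) - H(P)

H(P) = -Σ P(x) log₂(P(x)):
  -P(1)·log₂(P(1)) = -(0.0099)·log₂(0.0099) = 0.06592
  -P(2)·log₂(P(2)) = -(0.6326)·log₂(0.6326) = 0.41792
  -P(3)·log₂(P(3)) = -(0.2833)·log₂(0.2833) = 0.51549
  -P(4)·log₂(P(4)) = -(0.0742)·log₂(0.0742) = 0.27843
H(P) = 0.06592 + 0.41792 + 0.51549 + 0.27843 = 1.27776 bits

log₂(4) = 2.00000 bits

D_KL(P||U) = 2.00000 - 1.27776 = 0.72224 ≈ 0.7222 bits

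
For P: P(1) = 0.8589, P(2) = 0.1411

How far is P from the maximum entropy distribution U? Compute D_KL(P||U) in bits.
0.4129 bits

U(i) = 1/2 for all i

D_KL(P||U) = Σ P(x) log₂(P(x) / (1/2))
           = Σ P(x) log₂(P(x)) + log₂(2)
           = log₂(2) - H(P)

H(P) = -Σ P(x) log₂(P(x)):
  -P(1)·log₂(P(1)) = -(0.8589)·log₂(0.8589) = 0.18848
  -P(2)·log₂(P(2)) = -(0.1411)·log₂(0.1411) = 0.39864
H(P) = 0.18848 + 0.39864 = 0.58712 bits

log₂(2) = 1.00000 bits

D_KL(P||U) = 1.00000 - 0.58712 = 0.41288 ≈ 0.4129 bits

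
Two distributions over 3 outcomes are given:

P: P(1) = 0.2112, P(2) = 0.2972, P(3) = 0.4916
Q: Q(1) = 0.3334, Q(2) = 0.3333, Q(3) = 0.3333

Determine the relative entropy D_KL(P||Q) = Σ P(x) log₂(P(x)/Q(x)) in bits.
0.0874 bits

D_KL(P||Q) = Σ P(x) log₂(P(x)/Q(x))

Computing term by term:
  P(1)·log₂(P(1)/Q(1)) = 0.2112·log₂(0.2112/0.3334) = -0.13911
  P(2)·log₂(P(2)/Q(2)) = 0.2972·log₂(0.2972/0.3333) = -0.04915
  P(3)·log₂(P(3)/Q(3)) = 0.4916·log₂(0.4916/0.3333) = 0.27562

D_KL(P||Q) = -0.13911 - 0.04915 + 0.27562 = 0.08736 ≈ 0.0874 bits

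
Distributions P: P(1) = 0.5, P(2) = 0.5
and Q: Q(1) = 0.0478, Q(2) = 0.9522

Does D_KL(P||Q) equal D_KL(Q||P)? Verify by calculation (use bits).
D_KL(P||Q) = 1.2288 bits, D_KL(Q||P) = 0.7230 bits. No — D_KL(P||Q) ≠ D_KL(Q||P) for this pair.

D_KL(P||Q) = Σ P(x) log₂(P(x)/Q(x))

Computing term by term:
  P(1)·log₂(P(1)/Q(1)) = 0.5·log₂(0.5/0.0478) = 1.69342
  P(2)·log₂(P(2)/Q(2)) = 0.5·log₂(0.5/0.9522) = -0.46467

D_KL(P||Q) = 1.69342 - 0.46467 = 1.22875 ≈ 1.2288 bits

D_KL(Q||P) = Σ Q(x) log₂(Q(x)/P(x))

Computing term by term:
  Q(1)·log₂(Q(1)/P(1)) = 0.0478·log₂(0.0478/0.5) = -0.16189
  Q(2)·log₂(Q(2)/P(2)) = 0.9522·log₂(0.9522/0.5) = 0.88491

D_KL(Q||P) = -0.16189 + 0.88491 = 0.72302 ≈ 0.7230 bits

These are NOT equal (difference: 0.5058 bits). KL divergence is asymmetric: D_KL(P||Q) ≠ D_KL(Q||P) in general.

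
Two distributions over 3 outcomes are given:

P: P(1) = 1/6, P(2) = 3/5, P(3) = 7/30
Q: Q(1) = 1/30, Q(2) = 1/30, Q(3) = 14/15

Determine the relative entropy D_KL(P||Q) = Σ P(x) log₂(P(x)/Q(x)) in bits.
2.4223 bits

D_KL(P||Q) = Σ P(x) log₂(P(x)/Q(x))

Computing term by term:
  P(1)·log₂(P(1)/Q(1)) = (1/6)·log₂((1/6)/(1/30)) = 0.38699
  P(2)·log₂(P(2)/Q(2)) = (3/5)·log₂((3/5)/(1/30)) = 2.50196
  P(3)·log₂(P(3)/Q(3)) = (7/30)·log₂((7/30)/(14/15)) = -0.46667

D_KL(P||Q) = 0.38699 + 2.50196 - 0.46667 = 2.42228 ≈ 2.4223 bits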